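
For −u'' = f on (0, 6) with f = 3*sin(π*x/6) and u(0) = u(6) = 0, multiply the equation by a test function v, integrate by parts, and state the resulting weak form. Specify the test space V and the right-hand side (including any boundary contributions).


V = H^1_0(0, 6) (so v(0) = v(6) = 0); weak form: ∫_0^6 u'v' dx = ∫_0^6 (3*sin(π*x/6)) v dx for all v ∈ V.

Multiply both sides by a test function v and integrate from 0 to 6:
  ∫_0^6 −u''(x) v(x) dx = ∫_0^6 f(x) v(x) dx.
Integrate the LHS by parts once:
  ∫_0^6 −u'' v dx = −[u'(x) v(x)]_0^6 + ∫_0^6 u'(x) v'(x) dx.
Thus ∫_0^6 u'(x) v'(x) dx = ∫_0^6 f(x) v(x) dx + [u'(x) v(x)]_0^6.
Choose V so that boundary terms are either known or forced to vanish.
u is Dirichlet: u(0) = u(6) = 0. Let V = H^1_0(0, 6); then v(0) = v(6) = 0, and [u' v]_0^6 = 0.
Weak formulation: find u (satisfying any essential BC) such that ∫_0^6 u'(x) v'(x) dx = ∫_0^6 f v dx for all v ∈ V.
Substituting f(x) = 3*sin(π*x/6), the right-hand side is ∫_0^6 (3*sin(π*x/6)) v dx.


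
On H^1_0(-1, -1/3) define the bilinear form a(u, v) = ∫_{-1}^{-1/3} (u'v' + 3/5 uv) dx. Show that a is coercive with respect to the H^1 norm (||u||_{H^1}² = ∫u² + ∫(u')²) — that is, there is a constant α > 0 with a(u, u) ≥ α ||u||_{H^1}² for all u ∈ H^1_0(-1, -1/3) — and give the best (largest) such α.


α = 3*(4 + 15*π^2)/(5*(4 + 9*π^2))

Coercivity of a(·,·) on H^1_0(-1, -1/3) means a(u, u) ≥ α ||u||_{H^1}² for every u ∈ H^1_0.
The interval has length L = 2/3, and Poincaré/coercivity depend only on L. Here a(u, u) = ∫(u')² + (3/5)·∫u².
Here 0 < c = 3/5 < 1. The condition a(u,u) ≥ α||u||_{H^1}² reads (1−α)∫(u')² ≥ (α−c)∫u². Any admissible α is ≤ 1 (rapidly oscillating u have ∫u²/∫(u')² → 0), and α = 1 would force 0 ≥ (1−c)∫u², impossible since c < 1; so 1−α > 0. By the sharp Poincaré inequality on H^1_0 of an interval of length L, ∫(u')² ≥ (π/L)²∫u² with equality for the first sine mode sin(π(x−x₀)/L) (x₀ the left endpoint), so the inequality holds for all u iff (1−α)(π/L)² ≥ α − c, i.e. α ≤ ((π/L)² + c)/((π/L)² + 1) = (1 + c(L/π)²)/(1 + (L/π)²). With (π/L)² = 9*π^2/4 and c = 3/5, the largest admissible constant is α = ((π/L)² + c)/((π/L)² + 1).
Simplifying, α = 3*(4 + 15*π^2)/(5*(4 + 9*π^2)).


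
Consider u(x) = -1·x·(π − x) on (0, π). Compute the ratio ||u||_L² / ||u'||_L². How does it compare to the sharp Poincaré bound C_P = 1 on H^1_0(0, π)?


||u||_L² / ||u'||_L² = sqrt(10)*π/10 < C_P = 1.

u(x) = -1·x·(π − x), so u'(x) = 2*x - π.
u(x) = -1·x·(π − x) vanishes at x = 0 and x = π, so u ∈ H^1_0(0, π). Differentiate via the product rule and integrate the resulting polynomials term by term.
  ∫_0^π u² dx = ∫_0^π (x^4 - 2*π*x^3 + π^2*x^2) dx. Term by term:
    ∫_0^π x^4 dx = π^5/5;  ∫_0^π -2*π*x^3 dx = -π^5/2;  ∫_0^π π^2*x^2 dx = π^5/3.
  Sum: π^5/5 − π^5/2 + π^5/3 = π^5/30.
  ∫_0^π (u')² dx = ∫_0^π (4*x^2 - 4*π*x + π^2) dx. Term by term:
    ∫_0^π 4*x^2 dx = 4*π^3/3;  ∫_0^π -4*π*x dx = -2*π^3;  ∫_0^π π^2 dx = π^3.
  Sum: 4*π^3/3 − 2*π^3 + π^3 = π^3/3.
∫_0^π u² dx = π^5/30, so ||u||_L² = sqrt(30)*π^(5/2)/30.
∫_0^π (u')² dx = π^3/3, so ||u'||_L² = sqrt(3)*π^(3/2)/3.
Ratio ||u||_L² / ||u'||_L² = sqrt(10)*π/10.
Sharp Poincaré constant on H^1_0(0, π) is C_P = L/π = 1, achieved by sin(x).
A polynomial bump cannot attain the sharp Poincaré constant (only the first sine eigenfunction does), so the ratio is strictly less than C_P, consistent with ||u||_L² ≤ C_P ||u'||_L².


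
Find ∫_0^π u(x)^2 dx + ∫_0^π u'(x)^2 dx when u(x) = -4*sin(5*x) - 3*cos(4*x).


||u||_{H^1(0,π)}^2 = 1360/3 + 569*π/2

u'(x) = 12*sin(4*x) - 20*cos(5*x).
Expand u² and (u')² and integrate term by term on (0, π), using: for integers n ≥ 1, ∫_0^π sin²(nx) dx = ∫_0^π cos²(nx) dx = π/2; for n ≠ n', ∫_0^π sin(nx)sin(n'x) dx = ∫_0^π cos(nx)cos(n'x) dx = 0; and by product-to-sum, ∫_0^π sin(nx)cos(n'x) dx = ½∫_0^π [sin((n+n')x) + sin((n−n')x)] dx, which is 0 when n+n' is even and 2n/(n²−n'²) when n+n' is odd (it need not vanish on (0, π)).
  u² squared terms: (-4)²·∫sin(5x)² dx = 16·π/2 = 8*π;  (-3)²·∫cos(4x)² dx = 9·π/2 = 9*π/2.
  u² cross terms: 2·(-4)·(-3)·∫sin(5x)·cos(4x) dx = 24·(10/9) = 80/3.
  So ∫_0^π u² dx = 8*π + 9*π/2 + 80/3 = 80/3 + 25*π/2.
  (u')² squared terms: (-20)²·∫cos(5x)² dx = 400·π/2 = 200*π;  (12)²·∫sin(4x)² dx = 144·π/2 = 72*π.
  (u')² cross terms: 2·(-20)·(12)·∫cos(5x)·sin(4x) dx = -480·(-8/9) = 1280/3.
  So ∫_0^π (u')² dx = 200*π + 72*π + 1280/3 = 1280/3 + 272*π.
||u||_{H^1}^2 = (80/3 + 25*π/2) + (1280/3 + 272*π) = 1360/3 + 569*π/2.


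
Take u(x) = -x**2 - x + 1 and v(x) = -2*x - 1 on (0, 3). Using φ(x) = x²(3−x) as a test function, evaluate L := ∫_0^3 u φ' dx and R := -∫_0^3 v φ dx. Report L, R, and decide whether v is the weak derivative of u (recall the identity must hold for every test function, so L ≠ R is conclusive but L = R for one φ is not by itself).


LHS = 621/20, RHS = 621/20. Yes, v = u' weakly.

u(x) = -x**2 - x + 1, classical derivative u'(x) = -2*x - 1.
φ(x) = x²(3−x), so φ'(x) = 3*x*(2 - x).
Note φ(0) = φ(3) = 0, so the boundary term u·φ vanishes.
LHS = ∫_0^3 u(x) φ'(x) dx = ∫_0^3 (3*x^4 - 3*x^3 - 9*x^2 + 6*x) dx. Term by term:
  ∫_0^3 3*x^4 dx = 729/5;  ∫_0^3 -3*x^3 dx = -243/4;  ∫_0^3 -9*x^2 dx = -81;
  ∫_0^3 6*x dx = 27.
Sum: 729/5 − 243/4 − 81 + 27 = 621/20.
So LHS = 621/20.
∫_0^3 v(x) φ(x) dx = ∫_0^3 (2*x^4 - 5*x^3 - 3*x^2) dx. Term by term:
  ∫_0^3 2*x^4 dx = 486/5;  ∫_0^3 -5*x^3 dx = -405/4;  ∫_0^3 -3*x^2 dx = -27.
Sum: 486/5 − 405/4 − 27 = -621/20.
So RHS = -∫_0^3 v(x) φ(x) dx = 621/20.
LHS = RHS, so the identity holds for this test φ.
Moreover u is smooth here and v(x) = u'(x) = -2*x - 1 pointwise, so the identity holds for every test function. Hence v is the weak derivative of u.


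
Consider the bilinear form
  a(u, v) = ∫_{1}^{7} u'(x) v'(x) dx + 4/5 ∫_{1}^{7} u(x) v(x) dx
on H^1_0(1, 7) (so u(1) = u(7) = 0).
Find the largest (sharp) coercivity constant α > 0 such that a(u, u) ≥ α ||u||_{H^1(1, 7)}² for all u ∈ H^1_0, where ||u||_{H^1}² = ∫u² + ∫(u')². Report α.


α = (π^2 + 144/5)/(π^2 + 36)

Coercivity of a(·,·) on H^1_0(1, 7) means a(u, u) ≥ α ||u||_{H^1}² for every u ∈ H^1_0.
The interval has length L = 6, and Poincaré/coercivity depend only on L. Here a(u, u) = ∫(u')² + (4/5)·∫u².
Here 0 < c = 4/5 < 1. The condition a(u,u) ≥ α||u||_{H^1}² reads (1−α)∫(u')² ≥ (α−c)∫u². Any admissible α is ≤ 1 (rapidly oscillating u have ∫u²/∫(u')² → 0), and α = 1 would force 0 ≥ (1−c)∫u², impossible since c < 1; so 1−α > 0. By the sharp Poincaré inequality on H^1_0 of an interval of length L, ∫(u')² ≥ (π/L)²∫u² with equality for the first sine mode sin(π(x−x₀)/L) (x₀ the left endpoint), so the inequality holds for all u iff (1−α)(π/L)² ≥ α − c, i.e. α ≤ ((π/L)² + c)/((π/L)² + 1) = (1 + c(L/π)²)/(1 + (L/π)²). With (π/L)² = π^2/36 and c = 4/5, the largest admissible constant is α = ((π/L)² + c)/((π/L)² + 1).
Simplifying, α = (π^2 + 144/5)/(π^2 + 36).


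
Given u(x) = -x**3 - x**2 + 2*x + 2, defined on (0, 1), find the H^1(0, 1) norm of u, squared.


||u||_{H^1}^2 = 841/105

The H^1 norm (squared) on an interval (0, L) is
  ||u||_{H^1}^2 = ∫_0^L u(x)^2 dx + ∫_0^L u'(x)^2 dx.
Compute u'(x) = -3*x**2 - 2*x + 2.
Then u(x)^2 = x**6 + 2*x**5 - 3*x**4 - 8*x**3 + 8*x + 4 and u'(x)^2 = 9*x**4 + 12*x**3 - 8*x**2 - 8*x + 4.
Integrate each monomial from 0 to 1 using ∫_0^1 c·x^n dx = c·1^(n+1)/(n+1):
  ∫_0^1 u(x)^2 dx = ∫_0^1 (x^6 + 2*x^5 - 3*x^4 - 8*x^3 + 8*x + 4) dx. Term by term:
    ∫_0^1 x^6 dx = 1/7;  ∫_0^1 2*x^5 dx = 1/3;  ∫_0^1 -3*x^4 dx = -3/5;
    ∫_0^1 -8*x^3 dx = -2;  ∫_0^1 8*x dx = 4;  ∫_0^1 4 dx = 4.
  Sum: 1/7 + 1/3 − 3/5 − 2 + 4 + 4 = 617/105.
  ∫_0^1 u'(x)^2 dx = ∫_0^1 (9*x^4 + 12*x^3 - 8*x^2 - 8*x + 4) dx. Term by term:
    ∫_0^1 9*x^4 dx = 9/5;  ∫_0^1 12*x^3 dx = 3;  ∫_0^1 -8*x^2 dx = -8/3;
    ∫_0^1 -8*x dx = -4;  ∫_0^1 4 dx = 4.
  Sum: 9/5 + 3 − 8/3 − 4 + 4 = 32/15.
Adding: ||u||_{H^1}^2 = 617/105 + 32/15 = 841/105.


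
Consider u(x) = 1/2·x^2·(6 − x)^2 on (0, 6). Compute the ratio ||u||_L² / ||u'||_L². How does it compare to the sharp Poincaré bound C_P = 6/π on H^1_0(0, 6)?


||u||_L² / ||u'||_L² = sqrt(3) < C_P = 6/π.

u(x) = 1/2·x^2·(6 − x)^2, so u'(x) = 2*x*(x - 6)*(x - 3).
u(x) = 1/2·x^2·(6 − x)^2 vanishes at x = 0 and x = 6, so u ∈ H^1_0(0, 6). Differentiate via the product rule and integrate the resulting polynomials term by term.
  ∫_0^6 u² dx = ∫_0^6 (x^8/4 - 6*x^7 + 54*x^6 - 216*x^5 + 324*x^4) dx. Term by term:
    ∫_0^6 x^8/4 dx = 279936;  ∫_0^6 -6*x^7 dx = -1259712;  ∫_0^6 54*x^6 dx = 15116544/7;
    ∫_0^6 -216*x^5 dx = -1679616;  ∫_0^6 324*x^4 dx = 2519424/5.
  Sum: 279936 − 1259712 + 15116544/7 − 1679616 + 2519424/5 = 139968/35.
  ∫_0^6 (u')² dx = ∫_0^6 (4*x^6 - 72*x^5 + 468*x^4 - 1296*x^3 + 1296*x^2) dx. Term by term:
    ∫_0^6 4*x^6 dx = 1119744/7;  ∫_0^6 -72*x^5 dx = -559872;  ∫_0^6 468*x^4 dx = 3639168/5;
    ∫_0^6 -1296*x^3 dx = -419904;  ∫_0^6 1296*x^2 dx = 93312.
  Sum: 1119744/7 − 559872 + 3639168/5 − 419904 + 93312 = 46656/35.
∫_0^6 u² dx = 139968/35, so ||u||_L² = 216*sqrt(105)/35.
∫_0^6 (u')² dx = 46656/35, so ||u'||_L² = 216*sqrt(35)/35.
Ratio ||u||_L² / ||u'||_L² = sqrt(3).
Sharp Poincaré constant on H^1_0(0, 6) is C_P = L/π = 6/π, achieved by sin(π/6·x).
A polynomial bump cannot attain the sharp Poincaré constant (only the first sine eigenfunction does), so the ratio is strictly less than C_P, consistent with ||u||_L² ≤ C_P ||u'||_L².


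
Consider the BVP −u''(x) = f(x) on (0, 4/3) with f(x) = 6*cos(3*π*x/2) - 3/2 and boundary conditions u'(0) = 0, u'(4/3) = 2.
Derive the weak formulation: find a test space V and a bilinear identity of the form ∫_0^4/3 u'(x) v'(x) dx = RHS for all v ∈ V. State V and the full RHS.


V = H^1(0, 4/3) (v unrestricted at boundary; u is determined up to an additive constant); weak form: ∫_0^4/3 u'v' dx = ∫_0^4/3 (6*cos(3*π*x/2) - 3/2) v dx + 2·v(4/3) for all v ∈ V.

Multiply both sides by a test function v and integrate from 0 to 4/3:
  ∫_0^4/3 −u''(x) v(x) dx = ∫_0^4/3 f(x) v(x) dx.
Integrate the LHS by parts once:
  ∫_0^4/3 −u'' v dx = −[u'(x) v(x)]_0^4/3 + ∫_0^4/3 u'(x) v'(x) dx.
Thus ∫_0^4/3 u'(x) v'(x) dx = ∫_0^4/3 f(x) v(x) dx + [u'(x) v(x)]_0^4/3.
Choose V so that boundary terms are either known or forced to vanish.
u has inhomogeneous Neumann u'(0) = 0, u'(4/3) = 2. [u' v]_0^4/3 = (2)·v(4/3) − (0)·v(0) = 2·v(4/3). Take V = H^1(0, 4/3); boundary term becomes part of RHS.
Weak formulation: find u (satisfying any essential BC) such that ∫_0^4/3 u'(x) v'(x) dx = ∫_0^4/3 f v dx + 2·v(4/3) for all v ∈ V (Neumann data are natural BCs: they enter the RHS as boundary terms).
Substituting f(x) = 6*cos(3*π*x/2) - 3/2, the right-hand side is ∫_0^4/3 (6*cos(3*π*x/2) - 3/2) v dx + 2·v(4/3).
Compatibility check (pure Neumann): taking v ≡ 1 ∈ V gives 0 = ∫_0^4/3 f dx + (2) − (0), i.e. ∫_0^4/3 f dx must equal u'(0) − u'(4/3) = -2. Indeed ∫_0^4/3 (6*cos(3*π*x/2) - 3/2) dx = -2, so the data are compatible. The solution is then unique only up to an additive constant (fix it e.g. by requiring ∫_0^4/3 u dx = 0).


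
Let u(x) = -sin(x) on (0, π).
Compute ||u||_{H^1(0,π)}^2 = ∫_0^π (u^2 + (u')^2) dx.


||u||_{H^1(0,π)}^2 = π

u'(x) = -cos(x).
Expand u² and (u')² and integrate term by term on (0, π), using: for integers n ≥ 1, ∫_0^π sin²(nx) dx = ∫_0^π cos²(nx) dx = π/2; for n ≠ n', ∫_0^π sin(nx)sin(n'x) dx = ∫_0^π cos(nx)cos(n'x) dx = 0; and by product-to-sum, ∫_0^π sin(nx)cos(n'x) dx = ½∫_0^π [sin((n+n')x) + sin((n−n')x)] dx, which is 0 when n+n' is even and 2n/(n²−n'²) when n+n' is odd (it need not vanish on (0, π)).
  u² squared terms: (-1)²·∫sin(x)² dx = 1·π/2 = π/2.
  So ∫_0^π u² dx = π/2.
  (u')² squared terms: (-1)²·∫cos(x)² dx = 1·π/2 = π/2.
  So ∫_0^π (u')² dx = π/2.
||u||_{H^1}^2 = (π/2) + (π/2) = π.


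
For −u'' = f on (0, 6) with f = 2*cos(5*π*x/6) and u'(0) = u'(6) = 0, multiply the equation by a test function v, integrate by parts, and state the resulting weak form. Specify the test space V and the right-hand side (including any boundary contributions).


V = H^1(0, 6) (no boundary constraint on v; u is determined up to an additive constant); weak form: ∫_0^6 u'v' dx = ∫_0^6 (2*cos(5*π*x/6)) v dx for all v ∈ V.

Multiply both sides by a test function v and integrate from 0 to 6:
  ∫_0^6 −u''(x) v(x) dx = ∫_0^6 f(x) v(x) dx.
Integrate the LHS by parts once:
  ∫_0^6 −u'' v dx = −[u'(x) v(x)]_0^6 + ∫_0^6 u'(x) v'(x) dx.
Thus ∫_0^6 u'(x) v'(x) dx = ∫_0^6 f(x) v(x) dx + [u'(x) v(x)]_0^6.
Choose V so that boundary terms are either known or forced to vanish.
u has homogeneous Neumann: u'(0) = u'(6) = 0. So [u' v]_0^6 = 0·v(6) − 0·v(0) = 0 for any v; take V = H^1(0, 6).
Weak formulation: find u (satisfying any essential BC) such that ∫_0^6 u'(x) v'(x) dx = ∫_0^6 f v dx for all v ∈ V (homogeneous Neumann, so boundary terms vanish).
Substituting f(x) = 2*cos(5*π*x/6), the right-hand side is ∫_0^6 (2*cos(5*π*x/6)) v dx.
Compatibility check (pure Neumann): taking v ≡ 1 ∈ V gives 0 = ∫_0^6 f dx + (0) − (0), i.e. ∫_0^6 f dx must equal u'(0) − u'(6) = 0. Indeed ∫_0^6 (2*cos(5*π*x/6)) dx = 0, so the data are compatible. The solution is then unique only up to an additive constant (fix it e.g. by requiring ∫_0^6 u dx = 0).


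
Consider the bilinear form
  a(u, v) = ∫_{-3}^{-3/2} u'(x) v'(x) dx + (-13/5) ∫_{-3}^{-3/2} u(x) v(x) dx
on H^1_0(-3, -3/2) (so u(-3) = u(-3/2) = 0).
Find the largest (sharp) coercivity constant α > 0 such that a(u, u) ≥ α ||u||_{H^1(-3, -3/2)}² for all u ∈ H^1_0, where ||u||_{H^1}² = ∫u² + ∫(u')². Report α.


α = (-117 + 20*π^2)/(5*(9 + 4*π^2))

Coercivity of a(·,·) on H^1_0(-3, -3/2) means a(u, u) ≥ α ||u||_{H^1}² for every u ∈ H^1_0.
The interval has length L = 3/2, and Poincaré/coercivity depend only on L. Here a(u, u) = ∫(u')² + (-13/5)·∫u².
Here c = -13/5 < 0 with |c| < (π/L)² = 4*π^2/9, so coercivity still holds. The condition a(u,u) ≥ α||u||_{H^1}² reads (1−α)∫(u')² ≥ (α−c)∫u². Any admissible α is ≤ 1 (rapidly oscillating u have ∫u²/∫(u')² → 0), and α = 1 would force 0 ≥ (1−c)∫u², impossible since c < 1; so 1−α > 0. By the sharp Poincaré inequality on H^1_0 of an interval of length L, ∫(u')² ≥ (π/L)²∫u² with equality for the first sine mode sin(π(x−x₀)/L) (x₀ the left endpoint), so the inequality holds for all u iff (1−α)(π/L)² ≥ α − c, i.e. α ≤ ((π/L)² + c)/((π/L)² + 1) = (1 + c(L/π)²)/(1 + (L/π)²). (Direct route, valid since c ≤ 0: Poincaré gives c∫u² ≥ c(L/π)²∫(u')², so a(u,u) ≥ (1 + c(L/π)²)∫(u')², while ||u||_{H^1}² ≤ (1 + (L/π)²)∫(u')²; dividing yields the same α.) With (π/L)² = 4*π^2/9 and c = -13/5, the largest admissible constant is α = ((π/L)² + c)/((π/L)² + 1).
Simplifying, α = (-117 + 20*π^2)/(5*(9 + 4*π^2)).


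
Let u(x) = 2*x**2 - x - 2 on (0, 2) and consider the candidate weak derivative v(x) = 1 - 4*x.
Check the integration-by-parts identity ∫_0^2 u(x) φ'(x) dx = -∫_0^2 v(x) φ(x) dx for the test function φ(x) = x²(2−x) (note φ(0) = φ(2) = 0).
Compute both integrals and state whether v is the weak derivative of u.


LHS = -76/15, RHS = 76/15. No, v is not the weak derivative of u.

u(x) = 2*x**2 - x - 2, classical derivative u'(x) = 4*x - 1.
φ(x) = x²(2−x), so φ'(x) = x*(4 - 3*x).
Note φ(0) = φ(2) = 0, so the boundary term u·φ vanishes.
LHS = ∫_0^2 u(x) φ'(x) dx = ∫_0^2 (-6*x^4 + 11*x^3 + 2*x^2 - 8*x) dx. Term by term:
  ∫_0^2 -6*x^4 dx = -192/5;  ∫_0^2 11*x^3 dx = 44;  ∫_0^2 2*x^2 dx = 16/3;
  ∫_0^2 -8*x dx = -16.
Sum: -192/5 + 44 + 16/3 − 16 = -76/15.
So LHS = -76/15.
∫_0^2 v(x) φ(x) dx = ∫_0^2 (4*x^4 - 9*x^3 + 2*x^2) dx. Term by term:
  ∫_0^2 4*x^4 dx = 128/5;  ∫_0^2 -9*x^3 dx = -36;  ∫_0^2 2*x^2 dx = 16/3.
Sum: 128/5 − 36 + 16/3 = -76/15.
So RHS = -∫_0^2 v(x) φ(x) dx = 76/15.
LHS − RHS = -152/15 ≠ 0, so the identity fails.
(For a valid weak derivative the identity must hold for EVERY test function, in particular this one. The failure shows v is NOT the weak derivative of u.)
Correct weak derivative would be u'(x) = 4*x - 1.


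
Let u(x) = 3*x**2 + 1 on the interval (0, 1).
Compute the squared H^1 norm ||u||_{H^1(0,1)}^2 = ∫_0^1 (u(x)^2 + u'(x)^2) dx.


||u||_{H^1}^2 = 84/5

The H^1 norm (squared) on an interval (0, L) is
  ||u||_{H^1}^2 = ∫_0^L u(x)^2 dx + ∫_0^L u'(x)^2 dx.
Compute u'(x) = 6*x.
Then u(x)^2 = 9*x**4 + 6*x**2 + 1 and u'(x)^2 = 36*x**2.
Integrate each monomial from 0 to 1 using ∫_0^1 c·x^n dx = c·1^(n+1)/(n+1):
  ∫_0^1 u(x)^2 dx = ∫_0^1 (9*x^4 + 6*x^2 + 1) dx. Term by term:
    ∫_0^1 9*x^4 dx = 9/5;  ∫_0^1 6*x^2 dx = 2;  ∫_0^1 1 dx = 1.
  Sum: 9/5 + 2 + 1 = 24/5.
  ∫_0^1 u'(x)^2 dx = ∫_0^1 (36*x^2) dx. Term by term:
    ∫_0^1 36*x^2 dx = 12.
Adding: ||u||_{H^1}^2 = 24/5 + 12 = 84/5.


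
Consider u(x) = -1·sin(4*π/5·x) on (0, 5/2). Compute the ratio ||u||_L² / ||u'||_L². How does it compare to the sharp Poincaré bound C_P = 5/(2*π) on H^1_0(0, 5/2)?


||u||_L² / ||u'||_L² = 5/(4*π) < C_P = 5/(2*π).

u(x) = -1·sin(4*π/5·x), so u'(x) = -4*π*cos(4*π*x/5)/5.
Writing u(x) = A·sin(kπx/L) with A = -1 and k = 2, use ∫_0^L sin²(kπx/L) dx = L/2 and ∫_0^L cos²(kπx/L) dx = L/2.
u² = 1·sin²(4*π/5·x) and (u')² = 16*π^2/25·cos²(4*π/5·x), and each of sin², cos² integrates to L/2 = 5/4 over (0, 5/2).
∫_0^5/2 u² dx = 5/4, so ||u||_L² = sqrt(5)/2.
∫_0^5/2 (u')² dx = 4*π^2/5, so ||u'||_L² = 2*sqrt(5)*π/5.
Ratio ||u||_L² / ||u'||_L² = 5/(4*π).
Sharp Poincaré constant on H^1_0(0, 5/2) is C_P = L/π = 5/(2*π), achieved by sin(2*π/5·x).
This is the k = 2 harmonic; the ratio L/(kπ) is strictly less than C_P = L/π, consistent with the sharp inequality ||u||_L² ≤ C_P ||u'||_L².


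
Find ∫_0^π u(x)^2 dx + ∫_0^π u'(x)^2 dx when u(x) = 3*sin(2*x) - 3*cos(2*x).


||u||_{H^1(0,π)}^2 = 45*π

u'(x) = 6*sin(2*x) + 6*cos(2*x).
Expand u² and (u')² and integrate term by term on (0, π), using: for integers n ≥ 1, ∫_0^π sin²(nx) dx = ∫_0^π cos²(nx) dx = π/2; for n ≠ n', ∫_0^π sin(nx)sin(n'x) dx = ∫_0^π cos(nx)cos(n'x) dx = 0; and by product-to-sum, ∫_0^π sin(nx)cos(n'x) dx = ½∫_0^π [sin((n+n')x) + sin((n−n')x)] dx, which is 0 when n+n' is even and 2n/(n²−n'²) when n+n' is odd (it need not vanish on (0, π)).
  u² squared terms: (-3)²·∫cos(2x)² dx = 9·π/2 = 9*π/2;  (3)²·∫sin(2x)² dx = 9·π/2 = 9*π/2.
  u² cross terms: 2·(-3)·(3)·∫cos(2x)·sin(2x) dx = -18·(0) = 0.
  So ∫_0^π u² dx = 9*π/2 + 9*π/2 + 0 = 9*π.
  (u')² squared terms: (6)²·∫cos(2x)² dx = 36·π/2 = 18*π;  (6)²·∫sin(2x)² dx = 36·π/2 = 18*π.
  (u')² cross terms: 2·(6)·(6)·∫cos(2x)·sin(2x) dx = 72·(0) = 0.
  So ∫_0^π (u')² dx = 18*π + 18*π + 0 = 36*π.
||u||_{H^1}^2 = (9*π) + (36*π) = 45*π.


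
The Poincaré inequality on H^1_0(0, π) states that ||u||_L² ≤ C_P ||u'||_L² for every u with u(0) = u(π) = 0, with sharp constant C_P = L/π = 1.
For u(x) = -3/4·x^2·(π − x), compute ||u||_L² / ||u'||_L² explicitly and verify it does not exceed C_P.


||u||_L² / ||u'||_L² = sqrt(14)*π/14 < C_P = 1.

u(x) = -3/4·x^2·(π − x), so u'(x) = 3*x*(3*x - 2*π)/4.
u(x) = -3/4·x^2·(π − x) vanishes at x = 0 and x = π, so u ∈ H^1_0(0, π). Differentiate via the product rule and integrate the resulting polynomials term by term.
  ∫_0^π u² dx = ∫_0^π (9*x^6/16 - 9*π*x^5/8 + 9*π^2*x^4/16) dx. Term by term:
    ∫_0^π 9*x^6/16 dx = 9*π^7/112;  ∫_0^π -9*π*x^5/8 dx = -3*π^7/16;  ∫_0^π 9*π^2*x^4/16 dx = 9*π^7/80.
  Sum: 9*π^7/112 − 3*π^7/16 + 9*π^7/80 = 3*π^7/560.
  ∫_0^π (u')² dx = ∫_0^π (81*x^4/16 - 27*π*x^3/4 + 9*π^2*x^2/4) dx. Term by term:
    ∫_0^π 81*x^4/16 dx = 81*π^5/80;  ∫_0^π -27*π*x^3/4 dx = -27*π^5/16;  ∫_0^π 9*π^2*x^2/4 dx = 3*π^5/4.
  Sum: 81*π^5/80 − 27*π^5/16 + 3*π^5/4 = 3*π^5/40.
∫_0^π u² dx = 3*π^7/560, so ||u||_L² = sqrt(105)*π^(7/2)/140.
∫_0^π (u')² dx = 3*π^5/40, so ||u'||_L² = sqrt(30)*π^(5/2)/20.
Ratio ||u||_L² / ||u'||_L² = sqrt(14)*π/14.
Sharp Poincaré constant on H^1_0(0, π) is C_P = L/π = 1, achieved by sin(x).
A polynomial bump cannot attain the sharp Poincaré constant (only the first sine eigenfunction does), so the ratio is strictly less than C_P, consistent with ||u||_L² ≤ C_P ||u'||_L².


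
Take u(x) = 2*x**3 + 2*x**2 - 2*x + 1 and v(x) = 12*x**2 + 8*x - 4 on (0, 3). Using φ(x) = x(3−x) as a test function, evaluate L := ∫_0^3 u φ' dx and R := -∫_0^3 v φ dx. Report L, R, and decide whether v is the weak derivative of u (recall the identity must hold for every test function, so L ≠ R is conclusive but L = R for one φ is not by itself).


LHS = -909/10, RHS = -909/5. No, v is not the weak derivative of u.

u(x) = 2*x**3 + 2*x**2 - 2*x + 1, classical derivative u'(x) = 6*x**2 + 4*x - 2.
φ(x) = x(3−x), so φ'(x) = 3 - 2*x.
Note φ(0) = φ(3) = 0, so the boundary term u·φ vanishes.
LHS = ∫_0^3 u(x) φ'(x) dx = ∫_0^3 (-4*x^4 + 2*x^3 + 10*x^2 - 8*x + 3) dx. Term by term:
  ∫_0^3 -4*x^4 dx = -972/5;  ∫_0^3 2*x^3 dx = 81/2;  ∫_0^3 10*x^2 dx = 90;
  ∫_0^3 -8*x dx = -36;  ∫_0^3 3 dx = 9.
Sum: -972/5 + 81/2 + 90 − 36 + 9 = -909/10.
So LHS = -909/10.
∫_0^3 v(x) φ(x) dx = ∫_0^3 (-12*x^4 + 28*x^3 + 28*x^2 - 12*x) dx. Term by term:
  ∫_0^3 -12*x^4 dx = -2916/5;  ∫_0^3 28*x^3 dx = 567;  ∫_0^3 28*x^2 dx = 252;
  ∫_0^3 -12*x dx = -54.
Sum: -2916/5 + 567 + 252 − 54 = 909/5.
So RHS = -∫_0^3 v(x) φ(x) dx = -909/5.
LHS − RHS = 909/10 ≠ 0, so the identity fails.
(For a valid weak derivative the identity must hold for EVERY test function, in particular this one. The failure shows v is NOT the weak derivative of u.)
Correct weak derivative would be u'(x) = 6*x**2 + 4*x - 2.


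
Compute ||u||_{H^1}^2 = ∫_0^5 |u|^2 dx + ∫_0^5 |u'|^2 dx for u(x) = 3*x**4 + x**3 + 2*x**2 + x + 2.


||u||_{H^1}^2 = 361112575/84

The H^1 norm (squared) on an interval (0, L) is
  ||u||_{H^1}^2 = ∫_0^L u(x)^2 dx + ∫_0^L u'(x)^2 dx.
Compute u'(x) = 12*x**3 + 3*x**2 + 4*x + 1.
Then u(x)^2 = 9*x**8 + 6*x**7 + 13*x**6 + 10*x**5 + 18*x**4 + 8*x**3 + 9*x**2 + 4*x + 4 and u'(x)^2 = 144*x**6 + 72*x**5 + 105*x**4 + 48*x**3 + 22*x**2 + 8*x + 1.
Integrate each monomial from 0 to 5 using ∫_0^5 c·x^n dx = c·5^(n+1)/(n+1):
  ∫_0^5 u(x)^2 dx = ∫_0^5 (9*x^8 + 6*x^7 + 13*x^6 + 10*x^5 + 18*x^4 + 8*x^3 + 9*x^2 + 4*x + 4) dx. Term by term:
    ∫_0^5 9*x^8 dx = 1953125;  ∫_0^5 6*x^7 dx = 1171875/4;  ∫_0^5 13*x^6 dx = 1015625/7;
    ∫_0^5 10*x^5 dx = 78125/3;  ∫_0^5 18*x^4 dx = 11250;  ∫_0^5 8*x^3 dx = 1250;
    ∫_0^5 9*x^2 dx = 375;  ∫_0^5 4*x dx = 50;  ∫_0^5 4 dx = 20.
  Sum: 1953125 + 1171875/4 + 1015625/7 + 78125/3 + 11250 + 1250 + 375 + 50 + 20 = 204134255/84.
  ∫_0^5 u'(x)^2 dx = ∫_0^5 (144*x^6 + 72*x^5 + 105*x^4 + 48*x^3 + 22*x^2 + 8*x + 1) dx. Term by term:
    ∫_0^5 144*x^6 dx = 11250000/7;  ∫_0^5 72*x^5 dx = 187500;  ∫_0^5 105*x^4 dx = 65625;
    ∫_0^5 48*x^3 dx = 7500;  ∫_0^5 22*x^2 dx = 2750/3;  ∫_0^5 8*x dx = 100;
    ∫_0^5 1 dx = 5.
  Sum: 11250000/7 + 187500 + 65625 + 7500 + 2750/3 + 100 + 5 = 39244580/21.
Adding: ||u||_{H^1}^2 = 204134255/84 + 39244580/21 = 361112575/84.


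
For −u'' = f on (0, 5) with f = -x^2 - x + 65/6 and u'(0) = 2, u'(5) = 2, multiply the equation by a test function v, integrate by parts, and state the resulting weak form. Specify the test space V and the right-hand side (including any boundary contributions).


V = H^1(0, 5) (v unrestricted at boundary; u is determined up to an additive constant); weak form: ∫_0^5 u'v' dx = ∫_0^5 (-x^2 - x + 65/6) v dx + 2·v(5) − 2·v(0) for all v ∈ V.

Multiply both sides by a test function v and integrate from 0 to 5:
  ∫_0^5 −u''(x) v(x) dx = ∫_0^5 f(x) v(x) dx.
Integrate the LHS by parts once:
  ∫_0^5 −u'' v dx = −[u'(x) v(x)]_0^5 + ∫_0^5 u'(x) v'(x) dx.
Thus ∫_0^5 u'(x) v'(x) dx = ∫_0^5 f(x) v(x) dx + [u'(x) v(x)]_0^5.
Choose V so that boundary terms are either known or forced to vanish.
u has inhomogeneous Neumann u'(0) = 2, u'(5) = 2. [u' v]_0^5 = (2)·v(5) − (2)·v(0) = 2·v(5) − 2·v(0). Take V = H^1(0, 5); boundary term becomes part of RHS.
Weak formulation: find u (satisfying any essential BC) such that ∫_0^5 u'(x) v'(x) dx = ∫_0^5 f v dx + 2·v(5) − 2·v(0) for all v ∈ V (Neumann data are natural BCs: they enter the RHS as boundary terms).
Substituting f(x) = -x^2 - x + 65/6, the right-hand side is ∫_0^5 (-x^2 - x + 65/6) v dx + 2·v(5) − 2·v(0).
Compatibility check (pure Neumann): taking v ≡ 1 ∈ V gives 0 = ∫_0^5 f dx + (2) − (2), i.e. ∫_0^5 f dx must equal u'(0) − u'(5) = 0. Indeed ∫_0^5 (-x^2 - x + 65/6) dx = 0, so the data are compatible. The solution is then unique only up to an additive constant (fix it e.g. by requiring ∫_0^5 u dx = 0).


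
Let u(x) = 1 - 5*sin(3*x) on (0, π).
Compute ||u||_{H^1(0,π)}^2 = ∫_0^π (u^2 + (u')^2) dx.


||u||_{H^1(0,π)}^2 = -20/3 + 126*π

u'(x) = -15*cos(3*x).
Expand u² and (u')² and integrate term by term on (0, π), using: for integers n ≥ 1, ∫_0^π sin²(nx) dx = ∫_0^π cos²(nx) dx = π/2; for n ≠ n', ∫_0^π sin(nx)sin(n'x) dx = ∫_0^π cos(nx)cos(n'x) dx = 0; and by product-to-sum, ∫_0^π sin(nx)cos(n'x) dx = ½∫_0^π [sin((n+n')x) + sin((n−n')x)] dx, which is 0 when n+n' is even and 2n/(n²−n'²) when n+n' is odd (it need not vanish on (0, π)). For the constant mode: ∫_0^π 1 dx = π, ∫_0^π cos(nx) dx = 0, ∫_0^π sin(nx) dx = (1−(−1)^n)/n.
  u² squared terms: (1)²·∫1 dx = 1·π = π;  (-5)²·∫sin(3x)² dx = 25·π/2 = 25*π/2.
  u² cross terms: 2·(1)·(-5)·∫1·sin(3x) dx = -10·(2/3) = -20/3.
  So ∫_0^π u² dx = π + 25*π/2 − 20/3 = -20/3 + 27*π/2.
  (u')² squared terms: (-15)²·∫cos(3x)² dx = 225·π/2 = 225*π/2.
  So ∫_0^π (u')² dx = 225*π/2.
||u||_{H^1}^2 = (-20/3 + 27*π/2) + (225*π/2) = -20/3 + 126*π.


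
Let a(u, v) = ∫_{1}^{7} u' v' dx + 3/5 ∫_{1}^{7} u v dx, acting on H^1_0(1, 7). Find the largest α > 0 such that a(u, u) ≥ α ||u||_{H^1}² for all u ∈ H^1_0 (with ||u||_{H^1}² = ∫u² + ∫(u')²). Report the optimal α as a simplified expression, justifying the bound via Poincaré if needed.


α = (π^2 + 108/5)/(π^2 + 36)

Coercivity of a(·,·) on H^1_0(1, 7) means a(u, u) ≥ α ||u||_{H^1}² for every u ∈ H^1_0.
The interval has length L = 6, and Poincaré/coercivity depend only on L. Here a(u, u) = ∫(u')² + (3/5)·∫u².
Here 0 < c = 3/5 < 1. The condition a(u,u) ≥ α||u||_{H^1}² reads (1−α)∫(u')² ≥ (α−c)∫u². Any admissible α is ≤ 1 (rapidly oscillating u have ∫u²/∫(u')² → 0), and α = 1 would force 0 ≥ (1−c)∫u², impossible since c < 1; so 1−α > 0. By the sharp Poincaré inequality on H^1_0 of an interval of length L, ∫(u')² ≥ (π/L)²∫u² with equality for the first sine mode sin(π(x−x₀)/L) (x₀ the left endpoint), so the inequality holds for all u iff (1−α)(π/L)² ≥ α − c, i.e. α ≤ ((π/L)² + c)/((π/L)² + 1) = (1 + c(L/π)²)/(1 + (L/π)²). With (π/L)² = π^2/36 and c = 3/5, the largest admissible constant is α = ((π/L)² + c)/((π/L)² + 1).
Simplifying, α = (π^2 + 108/5)/(π^2 + 36).


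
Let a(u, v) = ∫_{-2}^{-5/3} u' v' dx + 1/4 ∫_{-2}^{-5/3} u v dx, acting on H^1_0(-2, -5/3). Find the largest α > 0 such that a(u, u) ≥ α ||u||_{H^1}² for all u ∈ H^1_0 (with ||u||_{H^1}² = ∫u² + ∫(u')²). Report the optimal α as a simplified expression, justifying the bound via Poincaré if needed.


α = (1 + 36*π^2)/(4*(1 + 9*π^2))

Coercivity of a(·,·) on H^1_0(-2, -5/3) means a(u, u) ≥ α ||u||_{H^1}² for every u ∈ H^1_0.
The interval has length L = 1/3, and Poincaré/coercivity depend only on L. Here a(u, u) = ∫(u')² + (1/4)·∫u².
Here 0 < c = 1/4 < 1. The condition a(u,u) ≥ α||u||_{H^1}² reads (1−α)∫(u')² ≥ (α−c)∫u². Any admissible α is ≤ 1 (rapidly oscillating u have ∫u²/∫(u')² → 0), and α = 1 would force 0 ≥ (1−c)∫u², impossible since c < 1; so 1−α > 0. By the sharp Poincaré inequality on H^1_0 of an interval of length L, ∫(u')² ≥ (π/L)²∫u² with equality for the first sine mode sin(π(x−x₀)/L) (x₀ the left endpoint), so the inequality holds for all u iff (1−α)(π/L)² ≥ α − c, i.e. α ≤ ((π/L)² + c)/((π/L)² + 1) = (1 + c(L/π)²)/(1 + (L/π)²). With (π/L)² = 9*π^2 and c = 1/4, the largest admissible constant is α = ((π/L)² + c)/((π/L)² + 1).
Simplifying, α = (1 + 36*π^2)/(4*(1 + 9*π^2)).


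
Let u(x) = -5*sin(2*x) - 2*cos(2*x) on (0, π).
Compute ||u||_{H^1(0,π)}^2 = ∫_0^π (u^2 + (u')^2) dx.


||u||_{H^1(0,π)}^2 = 145*π/2

u'(x) = 4*sin(2*x) - 10*cos(2*x).
Expand u² and (u')² and integrate term by term on (0, π), using: for integers n ≥ 1, ∫_0^π sin²(nx) dx = ∫_0^π cos²(nx) dx = π/2; for n ≠ n', ∫_0^π sin(nx)sin(n'x) dx = ∫_0^π cos(nx)cos(n'x) dx = 0; and by product-to-sum, ∫_0^π sin(nx)cos(n'x) dx = ½∫_0^π [sin((n+n')x) + sin((n−n')x)] dx, which is 0 when n+n' is even and 2n/(n²−n'²) when n+n' is odd (it need not vanish on (0, π)).
  u² squared terms: (-5)²·∫sin(2x)² dx = 25·π/2 = 25*π/2;  (-2)²·∫cos(2x)² dx = 4·π/2 = 2*π.
  u² cross terms: 2·(-5)·(-2)·∫sin(2x)·cos(2x) dx = 20·(0) = 0.
  So ∫_0^π u² dx = 25*π/2 + 2*π + 0 = 29*π/2.
  (u')² squared terms: (-10)²·∫cos(2x)² dx = 100·π/2 = 50*π;  (4)²·∫sin(2x)² dx = 16·π/2 = 8*π.
  (u')² cross terms: 2·(-10)·(4)·∫cos(2x)·sin(2x) dx = -80·(0) = 0.
  So ∫_0^π (u')² dx = 50*π + 8*π + 0 = 58*π.
||u||_{H^1}^2 = (29*π/2) + (58*π) = 145*π/2.


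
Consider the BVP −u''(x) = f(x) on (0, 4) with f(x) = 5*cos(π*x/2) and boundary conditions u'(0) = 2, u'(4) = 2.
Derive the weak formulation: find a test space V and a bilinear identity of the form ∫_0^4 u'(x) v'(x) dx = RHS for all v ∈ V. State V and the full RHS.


V = H^1(0, 4) (v unrestricted at boundary; u is determined up to an additive constant); weak form: ∫_0^4 u'v' dx = ∫_0^4 (5*cos(π*x/2)) v dx + 2·v(4) − 2·v(0) for all v ∈ V.

Multiply both sides by a test function v and integrate from 0 to 4:
  ∫_0^4 −u''(x) v(x) dx = ∫_0^4 f(x) v(x) dx.
Integrate the LHS by parts once:
  ∫_0^4 −u'' v dx = −[u'(x) v(x)]_0^4 + ∫_0^4 u'(x) v'(x) dx.
Thus ∫_0^4 u'(x) v'(x) dx = ∫_0^4 f(x) v(x) dx + [u'(x) v(x)]_0^4.
Choose V so that boundary terms are either known or forced to vanish.
u has inhomogeneous Neumann u'(0) = 2, u'(4) = 2. [u' v]_0^4 = (2)·v(4) − (2)·v(0) = 2·v(4) − 2·v(0). Take V = H^1(0, 4); boundary term becomes part of RHS.
Weak formulation: find u (satisfying any essential BC) such that ∫_0^4 u'(x) v'(x) dx = ∫_0^4 f v dx + 2·v(4) − 2·v(0) for all v ∈ V (Neumann data are natural BCs: they enter the RHS as boundary terms).
Substituting f(x) = 5*cos(π*x/2), the right-hand side is ∫_0^4 (5*cos(π*x/2)) v dx + 2·v(4) − 2·v(0).
Compatibility check (pure Neumann): taking v ≡ 1 ∈ V gives 0 = ∫_0^4 f dx + (2) − (2), i.e. ∫_0^4 f dx must equal u'(0) − u'(4) = 0. Indeed ∫_0^4 (5*cos(π*x/2)) dx = 0, so the data are compatible. The solution is then unique only up to an additive constant (fix it e.g. by requiring ∫_0^4 u dx = 0).


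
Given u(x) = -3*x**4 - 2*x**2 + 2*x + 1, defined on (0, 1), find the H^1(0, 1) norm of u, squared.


||u||_{H^1}^2 = 3194/105

The H^1 norm (squared) on an interval (0, L) is
  ||u||_{H^1}^2 = ∫_0^L u(x)^2 dx + ∫_0^L u'(x)^2 dx.
Compute u'(x) = -12*x**3 - 4*x + 2.
Then u(x)^2 = 9*x**8 + 12*x**6 - 12*x**5 - 2*x**4 - 8*x**3 + 4*x + 1 and u'(x)^2 = 144*x**6 + 96*x**4 - 48*x**3 + 16*x**2 - 16*x + 4.
Integrate each monomial from 0 to 1 using ∫_0^1 c·x^n dx = c·1^(n+1)/(n+1):
  ∫_0^1 u(x)^2 dx = ∫_0^1 (9*x^8 + 12*x^6 - 12*x^5 - 2*x^4 - 8*x^3 + 4*x + 1) dx. Term by term:
    ∫_0^1 9*x^8 dx = 1;  ∫_0^1 12*x^6 dx = 12/7;  ∫_0^1 -12*x^5 dx = -2;
    ∫_0^1 -2*x^4 dx = -2/5;  ∫_0^1 -8*x^3 dx = -2;  ∫_0^1 4*x dx = 2;
    ∫_0^1 1 dx = 1.
  Sum: 1 + 12/7 − 2 − 2/5 − 2 + 2 + 1 = 46/35.
  ∫_0^1 u'(x)^2 dx = ∫_0^1 (144*x^6 + 96*x^4 - 48*x^3 + 16*x^2 - 16*x + 4) dx. Term by term:
    ∫_0^1 144*x^6 dx = 144/7;  ∫_0^1 96*x^4 dx = 96/5;  ∫_0^1 -48*x^3 dx = -12;
    ∫_0^1 16*x^2 dx = 16/3;  ∫_0^1 -16*x dx = -8;  ∫_0^1 4 dx = 4.
  Sum: 144/7 + 96/5 − 12 + 16/3 − 8 + 4 = 3056/105.
Adding: ||u||_{H^1}^2 = 46/35 + 3056/105 = 3194/105.


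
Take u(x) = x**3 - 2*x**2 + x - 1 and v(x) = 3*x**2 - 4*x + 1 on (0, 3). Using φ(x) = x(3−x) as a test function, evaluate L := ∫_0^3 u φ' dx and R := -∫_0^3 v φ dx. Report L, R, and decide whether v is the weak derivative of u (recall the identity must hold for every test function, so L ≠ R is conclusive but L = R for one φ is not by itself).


LHS = -279/20, RHS = -279/20. Yes, v = u' weakly.

u(x) = x**3 - 2*x**2 + x - 1, classical derivative u'(x) = 3*x**2 - 4*x + 1.
φ(x) = x(3−x), so φ'(x) = 3 - 2*x.
Note φ(0) = φ(3) = 0, so the boundary term u·φ vanishes.
LHS = ∫_0^3 u(x) φ'(x) dx = ∫_0^3 (-2*x^4 + 7*x^3 - 8*x^2 + 5*x - 3) dx. Term by term:
  ∫_0^3 -2*x^4 dx = -486/5;  ∫_0^3 7*x^3 dx = 567/4;  ∫_0^3 -8*x^2 dx = -72;
  ∫_0^3 5*x dx = 45/2;  ∫_0^3 -3 dx = -9.
Sum: -486/5 + 567/4 − 72 + 45/2 − 9 = -279/20.
So LHS = -279/20.
∫_0^3 v(x) φ(x) dx = ∫_0^3 (-3*x^4 + 13*x^3 - 13*x^2 + 3*x) dx. Term by term:
  ∫_0^3 -3*x^4 dx = -729/5;  ∫_0^3 13*x^3 dx = 1053/4;  ∫_0^3 -13*x^2 dx = -117;
  ∫_0^3 3*x dx = 27/2.
Sum: -729/5 + 1053/4 − 117 + 27/2 = 279/20.
So RHS = -∫_0^3 v(x) φ(x) dx = -279/20.
LHS = RHS, so the identity holds for this test φ.
Moreover u is smooth here and v(x) = u'(x) = 3*x**2 - 4*x + 1 pointwise, so the identity holds for every test function. Hence v is the weak derivative of u.


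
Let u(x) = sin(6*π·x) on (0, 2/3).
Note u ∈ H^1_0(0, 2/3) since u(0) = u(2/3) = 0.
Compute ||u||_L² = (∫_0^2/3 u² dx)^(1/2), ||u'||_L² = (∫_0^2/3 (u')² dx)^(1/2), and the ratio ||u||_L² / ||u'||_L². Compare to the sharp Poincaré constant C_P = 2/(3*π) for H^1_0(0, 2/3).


||u||_L² / ||u'||_L² = 1/(6*π) < C_P = 2/(3*π).

u(x) = sin(6*π·x), so u'(x) = 6*π*cos(6*π*x).
Writing u(x) = A·sin(kπx/L) with A = 1 and k = 4, use ∫_0^L sin²(kπx/L) dx = L/2 and ∫_0^L cos²(kπx/L) dx = L/2.
u² = 1·sin²(6*π·x) and (u')² = 36*π^2·cos²(6*π·x), and each of sin², cos² integrates to L/2 = 1/3 over (0, 2/3).
∫_0^2/3 u² dx = 1/3, so ||u||_L² = sqrt(3)/3.
∫_0^2/3 (u')² dx = 12*π^2, so ||u'||_L² = 2*sqrt(3)*π.
Ratio ||u||_L² / ||u'||_L² = 1/(6*π).
Sharp Poincaré constant on H^1_0(0, 2/3) is C_P = L/π = 2/(3*π), achieved by sin(3*π/2·x).
This is the k = 4 harmonic; the ratio L/(kπ) is strictly less than C_P = L/π, consistent with the sharp inequality ||u||_L² ≤ C_P ||u'||_L².


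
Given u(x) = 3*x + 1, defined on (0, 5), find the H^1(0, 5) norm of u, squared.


||u||_{H^1}^2 = 500

The H^1 norm (squared) on an interval (0, L) is
  ||u||_{H^1}^2 = ∫_0^L u(x)^2 dx + ∫_0^L u'(x)^2 dx.
Compute u'(x) = 3.
Then u(x)^2 = 9*x**2 + 6*x + 1 and u'(x)^2 = 9.
Integrate each monomial from 0 to 5 using ∫_0^5 c·x^n dx = c·5^(n+1)/(n+1):
  ∫_0^5 u(x)^2 dx = ∫_0^5 (9*x^2 + 6*x + 1) dx. Term by term:
    ∫_0^5 9*x^2 dx = 375;  ∫_0^5 6*x dx = 75;  ∫_0^5 1 dx = 5.
  Sum: 375 + 75 + 5 = 455.
  ∫_0^5 u'(x)^2 dx = ∫_0^5 (9) dx. Term by term:
    ∫_0^5 9 dx = 45.
Adding: ||u||_{H^1}^2 = 455 + 45 = 500.


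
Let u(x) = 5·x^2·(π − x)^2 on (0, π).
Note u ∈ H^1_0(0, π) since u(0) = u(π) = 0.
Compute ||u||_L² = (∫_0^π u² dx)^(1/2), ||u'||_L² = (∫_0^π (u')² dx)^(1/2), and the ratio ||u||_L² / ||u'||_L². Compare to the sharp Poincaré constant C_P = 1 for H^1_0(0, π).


||u||_L² / ||u'||_L² = sqrt(3)*π/6 < C_P = 1.

u(x) = 5·x^2·(π − x)^2, so u'(x) = 10*x*(x - π)*(2*x - π).
u(x) = 5·x^2·(π − x)^2 vanishes at x = 0 and x = π, so u ∈ H^1_0(0, π). Differentiate via the product rule and integrate the resulting polynomials term by term.
  ∫_0^π u² dx = ∫_0^π (25*x^8 - 100*π*x^7 + 150*π^2*x^6 - 100*π^3*x^5 + 25*π^4*x^4) dx. Term by term:
    ∫_0^π 25*x^8 dx = 25*π^9/9;  ∫_0^π -100*π*x^7 dx = -25*π^9/2;  ∫_0^π 150*π^2*x^6 dx = 150*π^9/7;
    ∫_0^π -100*π^3*x^5 dx = -50*π^9/3;  ∫_0^π 25*π^4*x^4 dx = 5*π^9.
  Sum: 25*π^9/9 − 25*π^9/2 + 150*π^9/7 − 50*π^9/3 + 5*π^9 = 5*π^9/126.
  ∫_0^π (u')² dx = ∫_0^π (400*x^6 - 1200*π*x^5 + 1300*π^2*x^4 - 600*π^3*x^3 + 100*π^4*x^2) dx. Term by term:
    ∫_0^π 400*x^6 dx = 400*π^7/7;  ∫_0^π -1200*π*x^5 dx = -200*π^7;  ∫_0^π 1300*π^2*x^4 dx = 260*π^7;
    ∫_0^π -600*π^3*x^3 dx = -150*π^7;  ∫_0^π 100*π^4*x^2 dx = 100*π^7/3.
  Sum: 400*π^7/7 − 200*π^7 + 260*π^7 − 150*π^7 + 100*π^7/3 = 10*π^7/21.
∫_0^π u² dx = 5*π^9/126, so ||u||_L² = sqrt(70)*π^(9/2)/42.
∫_0^π (u')² dx = 10*π^7/21, so ||u'||_L² = sqrt(210)*π^(7/2)/21.
Ratio ||u||_L² / ||u'||_L² = sqrt(3)*π/6.
Sharp Poincaré constant on H^1_0(0, π) is C_P = L/π = 1, achieved by sin(x).
A polynomial bump cannot attain the sharp Poincaré constant (only the first sine eigenfunction does), so the ratio is strictly less than C_P, consistent with ||u||_L² ≤ C_P ||u'||_L².


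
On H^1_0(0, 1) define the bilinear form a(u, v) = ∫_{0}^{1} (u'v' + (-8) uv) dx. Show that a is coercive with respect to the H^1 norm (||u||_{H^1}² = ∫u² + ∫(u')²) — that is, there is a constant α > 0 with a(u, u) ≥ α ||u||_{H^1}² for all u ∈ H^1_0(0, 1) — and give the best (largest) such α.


α = (-8 + π^2)/(1 + π^2)

Coercivity of a(·,·) on H^1_0(0, 1) means a(u, u) ≥ α ||u||_{H^1}² for every u ∈ H^1_0.
The interval has length L = 1, and Poincaré/coercivity depend only on L. Here a(u, u) = ∫(u')² + (-8)·∫u².
Here c = -8 < 0 with |c| < (π/L)² = π^2, so coercivity still holds. The condition a(u,u) ≥ α||u||_{H^1}² reads (1−α)∫(u')² ≥ (α−c)∫u². Any admissible α is ≤ 1 (rapidly oscillating u have ∫u²/∫(u')² → 0), and α = 1 would force 0 ≥ (1−c)∫u², impossible since c < 1; so 1−α > 0. By the sharp Poincaré inequality on H^1_0 of an interval of length L, ∫(u')² ≥ (π/L)²∫u² with equality for the first sine mode sin(π(x−x₀)/L) (x₀ the left endpoint), so the inequality holds for all u iff (1−α)(π/L)² ≥ α − c, i.e. α ≤ ((π/L)² + c)/((π/L)² + 1) = (1 + c(L/π)²)/(1 + (L/π)²). (Direct route, valid since c ≤ 0: Poincaré gives c∫u² ≥ c(L/π)²∫(u')², so a(u,u) ≥ (1 + c(L/π)²)∫(u')², while ||u||_{H^1}² ≤ (1 + (L/π)²)∫(u')²; dividing yields the same α.) With (π/L)² = π^2 and c = -8, the largest admissible constant is α = ((π/L)² + c)/((π/L)² + 1).
Simplifying, α = (-8 + π^2)/(1 + π^2).


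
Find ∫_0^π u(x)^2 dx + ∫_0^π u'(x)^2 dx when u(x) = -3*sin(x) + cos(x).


||u||_{H^1(0,π)}^2 = 10*π

u'(x) = -sin(x) - 3*cos(x).
Expand u² and (u')² and integrate term by term on (0, π), using: for integers n ≥ 1, ∫_0^π sin²(nx) dx = ∫_0^π cos²(nx) dx = π/2; for n ≠ n', ∫_0^π sin(nx)sin(n'x) dx = ∫_0^π cos(nx)cos(n'x) dx = 0; and by product-to-sum, ∫_0^π sin(nx)cos(n'x) dx = ½∫_0^π [sin((n+n')x) + sin((n−n')x)] dx, which is 0 when n+n' is even and 2n/(n²−n'²) when n+n' is odd (it need not vanish on (0, π)).
  u² squared terms: (-3)²·∫sin(x)² dx = 9·π/2 = 9*π/2;  (1)²·∫cos(x)² dx = 1·π/2 = π/2.
  u² cross terms: 2·(-3)·(1)·∫sin(x)·cos(x) dx = -6·(0) = 0.
  So ∫_0^π u² dx = 9*π/2 + π/2 + 0 = 5*π.
  (u')² squared terms: (-1)²·∫sin(x)² dx = 1·π/2 = π/2;  (-3)²·∫cos(x)² dx = 9·π/2 = 9*π/2.
  (u')² cross terms: 2·(-1)·(-3)·∫sin(x)·cos(x) dx = 6·(0) = 0.
  So ∫_0^π (u')² dx = π/2 + 9*π/2 + 0 = 5*π.
||u||_{H^1}^2 = (5*π) + (5*π) = 10*π.
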